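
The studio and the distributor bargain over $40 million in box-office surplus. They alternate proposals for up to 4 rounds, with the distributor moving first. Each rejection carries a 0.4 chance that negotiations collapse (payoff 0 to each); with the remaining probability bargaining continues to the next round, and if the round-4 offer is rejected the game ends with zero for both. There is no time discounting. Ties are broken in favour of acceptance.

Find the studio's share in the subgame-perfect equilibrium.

Round 4 (the studio proposes): the distributor will accept anything ≥ 0, so the studio offers 0 and keeps 40.
Round 3 (the distributor proposes): rejecting gives the studio an expected 0.6 × 40 = 24; the distributor offers that and keeps 16.
Round 2 (the studio proposes): rejecting gives the distributor an expected 0.6 × 16 = 9.6. The studio offers 9.6 and keeps 40 − 9.6 = 30.4.
Round 1 (the distributor proposes): rejecting gives the studio an expected 0.6 × 30.4 = 18.24, so the distributor offers 18.24, keeping 21.76.

18.24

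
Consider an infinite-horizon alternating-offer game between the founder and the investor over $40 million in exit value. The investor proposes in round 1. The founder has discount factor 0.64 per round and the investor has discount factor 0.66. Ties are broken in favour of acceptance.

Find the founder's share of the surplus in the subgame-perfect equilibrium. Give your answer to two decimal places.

15.07

Let x be the investor's share when the investor proposes and y be the founder's share when the founder proposes.
The founder accepts iff offered ≥ 0.64·y, so x = 40 − 0.64y. Symmetrically y = 40 − 0.66x.
Substituting: x = 40 − 0.64(40 − 0.66x), giving x(1 − 0.66·0.64) = 40(1 − 0.64).
So x = 40 × 0.36 / 0.5776 ≈ 24.9307, and the founder receives 40 − x ≈ 15.0693.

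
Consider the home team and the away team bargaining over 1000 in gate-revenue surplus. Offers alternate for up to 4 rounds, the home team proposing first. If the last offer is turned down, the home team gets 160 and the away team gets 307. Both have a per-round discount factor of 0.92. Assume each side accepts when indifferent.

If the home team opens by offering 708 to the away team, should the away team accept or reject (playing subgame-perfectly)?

Round 4 (the away team proposes): the home team gets 160 if talks fail, so the away team offers 160 and keeps 840.
Round 3 (the home team proposes): the away team can get 840 next round, worth 0.92 × 840 = 772.8 now; the home team offers that and keeps 227.2.
Round 2 (the away team proposes): the home team can get 227.2 next round, worth 0.92 × 227.2 = 209.024 now; the away team offers that and keeps 790.976.
So by rejecting in round 1, the away team gets 790.976 next round, worth 0.92 × 790.976 = 727.69792 now.
Offer 708 < 727.69792, so the away team rejects.

Reject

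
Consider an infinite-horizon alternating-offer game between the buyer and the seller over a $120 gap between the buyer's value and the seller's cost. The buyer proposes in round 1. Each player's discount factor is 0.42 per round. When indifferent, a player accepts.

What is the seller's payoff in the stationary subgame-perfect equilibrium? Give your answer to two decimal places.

35.49

In a stationary SPE each proposer offers the other exactly their discounted continuation value.
If the buyer keeps x when proposing and the seller keeps y when proposing, then x = 120 − 0.42y and y = 120 − 0.42x.
Solving: x = 120(1 − 0.42) / (1 − 0.42·0.42) = 69.6 / 0.8236 ≈ 84.5070.
The seller gets 120 − 84.5070 ≈ 35.4930.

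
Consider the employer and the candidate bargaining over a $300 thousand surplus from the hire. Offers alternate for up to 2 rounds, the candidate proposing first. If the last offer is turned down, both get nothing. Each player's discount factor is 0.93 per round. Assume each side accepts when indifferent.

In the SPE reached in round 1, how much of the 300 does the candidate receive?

Work backward from the last round.
Round 2 (the employer proposes): the candidate will accept anything ≥ 0, so the employer offers 0 and keeps 300.
Round 1 (the candidate proposes): the employer can get 300 next round, worth 0.93 × 300 = 279 now. The candidate offers 279 and keeps 300 − 279 = 21.

21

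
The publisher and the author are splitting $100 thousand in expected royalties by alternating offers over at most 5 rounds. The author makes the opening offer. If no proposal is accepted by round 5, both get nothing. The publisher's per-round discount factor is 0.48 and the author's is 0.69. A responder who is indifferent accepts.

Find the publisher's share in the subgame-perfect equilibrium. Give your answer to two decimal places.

Round 5 (the author proposes): the publisher will accept anything ≥ 0, so the author offers 0 and keeps 100.
Round 4 (the publisher proposes): the author can get 100 next round, worth 0.69 × 100 = 69 now. The publisher offers 69 and keeps 100 − 69 = 31.
Round 3 (the author proposes): the publisher can get 31 next round, worth 0.48 × 31 = 14.88 now. The author offers 14.88 and keeps 100 − 14.88 = 85.12.
Round 2 (the publisher proposes): the author can get 85.12 next round, worth 0.69 × 85.12 = 58.7328 now; the publisher offers that and keeps 41.2672.
Round 1 (the author proposes): the publisher can get 41.2672 next round, worth 0.48 × 41.2672 = 19.808256 now, so the author offers 19.808256, keeping 80.191744.

19.81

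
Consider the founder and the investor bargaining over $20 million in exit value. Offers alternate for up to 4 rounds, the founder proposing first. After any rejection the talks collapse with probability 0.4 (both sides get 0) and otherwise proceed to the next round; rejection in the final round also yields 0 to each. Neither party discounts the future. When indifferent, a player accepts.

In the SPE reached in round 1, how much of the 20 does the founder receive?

10.88

Round 4 (the investor proposes): rejection yields 0 for the founder; the investor offers 0 and keeps 20.
Round 3 (the founder proposes): rejecting gives the investor an expected 0.6 × 20 = 12; the founder offers that and keeps 8.
Round 2 (the investor proposes): rejecting gives the founder an expected 0.6 × 8 = 4.8; the investor offers that and keeps 15.2.
Round 1 (the founder proposes): rejecting gives the investor an expected 0.6 × 15.2 = 9.12, so the founder offers 9.12, keeping 10.88.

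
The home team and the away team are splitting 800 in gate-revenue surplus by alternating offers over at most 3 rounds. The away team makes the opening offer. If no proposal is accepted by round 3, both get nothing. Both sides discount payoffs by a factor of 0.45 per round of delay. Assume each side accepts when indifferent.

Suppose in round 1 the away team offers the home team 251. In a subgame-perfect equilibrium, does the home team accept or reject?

Accept

Round 3 (the away team proposes): the home team will accept anything ≥ 0, so the away team offers 0 and keeps 800.
Round 2 (the home team proposes): the away team can get 800 next round, worth 0.45 × 800 = 360 now; the home team offers that and keeps 440.
So by rejecting in round 1, the home team gets 440 next round, worth 0.45 × 440 = 198 now.
Offer 251 ≥ 198, so the home team accepts.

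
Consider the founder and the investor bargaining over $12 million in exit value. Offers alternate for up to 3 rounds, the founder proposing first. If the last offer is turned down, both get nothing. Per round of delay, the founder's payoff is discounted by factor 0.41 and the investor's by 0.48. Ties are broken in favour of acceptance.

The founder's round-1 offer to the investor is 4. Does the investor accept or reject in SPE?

Round 3 (the founder proposes): rejection yields 0 for the investor; the founder offers 0 and keeps 12.
Round 2 (the investor proposes): the founder can get 12 next round, worth 0.41 × 12 = 4.92 now. The investor offers 4.92 and keeps 12 − 4.92 = 7.08.
So by rejecting in round 1, the investor gets 7.08 next round, worth 0.48 × 7.08 = 3.3984 now.
Offer 4 ≥ 3.3984, so the investor accepts.

Accept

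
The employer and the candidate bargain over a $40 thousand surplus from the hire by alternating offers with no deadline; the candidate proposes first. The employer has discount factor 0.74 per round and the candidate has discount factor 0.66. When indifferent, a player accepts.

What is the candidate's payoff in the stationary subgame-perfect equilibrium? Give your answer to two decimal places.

When the candidate proposes, the employer accepts any offer worth at least 0.74 times what the employer would get by proposing next round; and vice versa.
This gives x = 40 − 0.74y and y = 40 − 0.66x, where x and y are each side's share when it proposes.
Hence (1 − 0.74·0.66)x = 40(1 − 0.74), i.e. 0.5116·x = 10.4.
x ≈ 20.3284; the employer's share is 40 − x ≈ 19.6716.

20.33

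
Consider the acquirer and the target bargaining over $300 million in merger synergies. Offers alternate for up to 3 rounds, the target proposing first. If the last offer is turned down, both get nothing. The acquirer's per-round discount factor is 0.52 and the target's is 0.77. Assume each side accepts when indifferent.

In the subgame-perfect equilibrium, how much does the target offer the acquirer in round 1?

35.88

By backward induction:
Round 3 (the target proposes): the acquirer will accept anything ≥ 0, so the target offers 0 and keeps 300.
Round 2 (the acquirer proposes): the target can get 300 next round, worth 0.77 × 300 = 231 now. The acquirer offers 231 and keeps 300 − 231 = 69.
Round 1 (the target proposes): the acquirer can get 69 next round, worth 0.52 × 69 = 35.88 now, so the target offers 35.88, keeping 264.12.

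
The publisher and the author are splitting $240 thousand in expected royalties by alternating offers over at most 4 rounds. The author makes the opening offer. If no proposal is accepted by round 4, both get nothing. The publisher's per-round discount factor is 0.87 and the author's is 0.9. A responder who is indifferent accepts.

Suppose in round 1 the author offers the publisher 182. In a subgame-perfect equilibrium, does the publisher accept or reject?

Reject

Work out the publisher's continuation value if the offer is rejected.
Round 4 (the publisher proposes): the author will accept anything ≥ 0, so the publisher offers 0 and keeps 240.
Round 3 (the author proposes): the publisher can get 240 next round, worth 0.87 × 240 = 208.8 now. The author offers 208.8 and keeps 240 − 208.8 = 31.2.
Round 2 (the publisher proposes): the author can get 31.2 next round, worth 0.9 × 31.2 = 28.08 now; the publisher offers that and keeps 211.92.
So by rejecting in round 1, the publisher gets 211.92 next round, worth 0.87 × 211.92 = 184.3704 now.
Offer 182 < 184.3704, so the publisher rejects.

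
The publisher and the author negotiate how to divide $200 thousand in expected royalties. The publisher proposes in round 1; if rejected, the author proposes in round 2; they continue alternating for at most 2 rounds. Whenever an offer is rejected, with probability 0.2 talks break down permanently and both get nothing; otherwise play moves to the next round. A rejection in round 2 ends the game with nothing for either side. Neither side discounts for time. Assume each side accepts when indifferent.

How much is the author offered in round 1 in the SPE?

Round 2 (the author proposes): the publisher will accept anything ≥ 0, so the author offers 0 and keeps 200.
Round 1 (the publisher proposes): rejecting gives the author an expected 0.8 × 200 = 160. The publisher offers 160 and keeps 200 − 160 = 40.

160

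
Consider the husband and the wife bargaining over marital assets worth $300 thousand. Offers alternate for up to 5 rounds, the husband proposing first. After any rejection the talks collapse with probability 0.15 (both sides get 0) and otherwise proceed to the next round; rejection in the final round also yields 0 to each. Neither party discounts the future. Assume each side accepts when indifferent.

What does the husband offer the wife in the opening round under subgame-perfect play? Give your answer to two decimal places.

By backward induction:
Round 5 (the husband proposes): the wife will accept anything ≥ 0, so the husband offers 0 and keeps 300.
Round 4 (the wife proposes): rejecting gives the husband an expected 0.85 × 300 = 255. The wife offers 255 and keeps 300 − 255 = 45.
Round 3 (the husband proposes): rejecting gives the wife an expected 0.85 × 45 = 38.25, so the husband offers 38.25, keeping 261.75.
Round 2 (the wife proposes): rejecting gives the husband an expected 0.85 × 261.75 = 222.4875. The wife offers 222.4875 and keeps 300 − 222.4875 = 77.5125.
Round 1 (the husband proposes): rejecting gives the wife an expected 0.85 × 77.5125 = 65.885625. The husband offers 65.885625 and keeps 300 − 65.885625 = 234.114375.

65.89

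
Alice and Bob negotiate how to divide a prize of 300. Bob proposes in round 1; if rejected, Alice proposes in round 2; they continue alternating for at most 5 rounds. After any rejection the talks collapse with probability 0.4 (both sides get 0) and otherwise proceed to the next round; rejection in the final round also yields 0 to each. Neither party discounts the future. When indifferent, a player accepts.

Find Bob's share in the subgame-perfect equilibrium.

Round 5 (Bob proposes): rejection yields 0 for Alice; Bob offers 0 and keeps 300.
Round 4 (Alice proposes): rejecting gives Bob an expected 0.6 × 300 = 180. Alice offers 180 and keeps 300 − 180 = 120.
Round 3 (Bob proposes): rejecting gives Alice an expected 0.6 × 120 = 72; Bob offers that and keeps 228.
Round 2 (Alice proposes): rejecting gives Bob an expected 0.6 × 228 = 136.8. Alice offers 136.8 and keeps 300 − 136.8 = 163.2.
Round 1 (Bob proposes): rejecting gives Alice an expected 0.6 × 163.2 = 97.92. Bob offers 97.92 and keeps 300 − 97.92 = 202.08.

202.08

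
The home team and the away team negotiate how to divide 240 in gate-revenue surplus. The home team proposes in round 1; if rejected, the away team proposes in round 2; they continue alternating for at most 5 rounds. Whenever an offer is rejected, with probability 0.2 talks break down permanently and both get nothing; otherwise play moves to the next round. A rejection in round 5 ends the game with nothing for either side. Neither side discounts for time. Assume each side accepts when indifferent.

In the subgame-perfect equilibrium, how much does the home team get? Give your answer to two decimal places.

177.02

Round 5 (the home team proposes): rejection yields 0 for the away team; the home team offers 0 and keeps 240.
Round 4 (the away team proposes): rejecting gives the home team an expected 0.8 × 240 = 192. The away team offers 192 and keeps 240 − 192 = 48.
Round 3 (the home team proposes): rejecting gives the away team an expected 0.8 × 48 = 38.4. The home team offers 38.4 and keeps 240 − 38.4 = 201.6.
Round 2 (the away team proposes): rejecting gives the home team an expected 0.8 × 201.6 = 161.28; the away team offers that and keeps 78.72.
Round 1 (the home team proposes): rejecting gives the away team an expected 0.8 × 78.72 = 62.976; the home team offers that and keeps 177.024.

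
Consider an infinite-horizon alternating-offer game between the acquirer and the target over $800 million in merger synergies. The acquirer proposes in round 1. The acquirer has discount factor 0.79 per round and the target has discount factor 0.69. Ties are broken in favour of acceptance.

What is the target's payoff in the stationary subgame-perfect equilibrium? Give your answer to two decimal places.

254.83

Let x be the acquirer's share when the acquirer proposes and y be the target's share when the target proposes.
The target accepts iff offered ≥ 0.69·y, so x = 800 − 0.69y. Symmetrically y = 800 − 0.79x.
Substituting: x = 800 − 0.69(800 − 0.79x), giving x(1 − 0.79·0.69) = 800(1 − 0.69).
So x = 800 × 0.31 / 0.4549 ≈ 545.1748, and the target receives 800 − x ≈ 254.8252.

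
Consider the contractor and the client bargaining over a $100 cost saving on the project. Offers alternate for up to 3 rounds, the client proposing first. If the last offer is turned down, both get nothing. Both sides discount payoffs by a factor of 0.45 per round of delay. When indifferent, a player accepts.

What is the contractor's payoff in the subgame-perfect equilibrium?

Work backward from the last round.
Round 3 (the client proposes): rejection yields 0 for the contractor; the client offers 0 and keeps 100.
Round 2 (the contractor proposes): the client can get 100 next round, worth 0.45 × 100 = 45 now, so the contractor offers 45, keeping 55.
Round 1 (the client proposes): the contractor can get 55 next round, worth 0.45 × 55 = 24.75 now, so the client offers 24.75, keeping 75.25.

24.75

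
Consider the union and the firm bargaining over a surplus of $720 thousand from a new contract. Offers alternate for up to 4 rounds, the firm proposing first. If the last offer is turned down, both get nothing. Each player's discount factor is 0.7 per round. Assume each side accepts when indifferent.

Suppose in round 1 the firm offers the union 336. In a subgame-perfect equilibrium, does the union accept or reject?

Reject

Round 4 (the union proposes): the firm will accept anything ≥ 0, so the union offers 0 and keeps 720.
Round 3 (the firm proposes): the union can get 720 next round, worth 0.7 × 720 = 504 now, so the firm offers 504, keeping 216.
Round 2 (the union proposes): the firm can get 216 next round, worth 0.7 × 216 = 151.2 now. The union offers 151.2 and keeps 720 − 151.2 = 568.8.
So by rejecting in round 1, the union gets 568.8 next round, worth 0.7 × 568.8 = 398.16 now.
Offer 336 < 398.16, so the union rejects.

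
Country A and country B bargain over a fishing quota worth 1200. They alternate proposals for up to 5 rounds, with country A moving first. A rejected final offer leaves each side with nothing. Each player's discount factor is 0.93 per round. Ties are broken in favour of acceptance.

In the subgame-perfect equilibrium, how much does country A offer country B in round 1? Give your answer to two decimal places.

Round 5 (country A proposes): rejection yields 0 for country B; country A offers 0 and keeps 1200.
Round 4 (country B proposes): country A can get 1200 next round, worth 0.93 × 1200 = 1116 now; country B offers that and keeps 84.
Round 3 (country A proposes): country B can get 84 next round, worth 0.93 × 84 = 78.12 now, so country A offers 78.12, keeping 1121.88.
Round 2 (country B proposes): country A can get 1121.88 next round, worth 0.93 × 1121.88 = 1043.3484 now; country B offers that and keeps 156.6516.
Round 1 (country A proposes): country B can get 156.6516 next round, worth 0.93 × 156.6516 = 145.685988 now; country A offers that and keeps 1054.314012.

145.69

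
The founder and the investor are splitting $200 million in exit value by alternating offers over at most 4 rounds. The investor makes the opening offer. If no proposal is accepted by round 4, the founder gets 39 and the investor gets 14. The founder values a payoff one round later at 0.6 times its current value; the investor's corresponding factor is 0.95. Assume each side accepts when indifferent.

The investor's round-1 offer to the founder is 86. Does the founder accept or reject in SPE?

Round 4 (the founder proposes): the investor gets 14 if talks fail, so the founder offers 14 and keeps 186.
Round 3 (the investor proposes): the founder can get 186 next round, worth 0.6 × 186 = 111.6 now. The investor offers 111.6 and keeps 200 − 111.6 = 88.4.
Round 2 (the founder proposes): the investor can get 88.4 next round, worth 0.95 × 88.4 = 83.98 now. The founder offers 83.98 and keeps 200 − 83.98 = 116.02.
So by rejecting in round 1, the founder gets 116.02 next round, worth 0.6 × 116.02 = 69.612 now.
Offer 86 ≥ 69.612, so the founder accepts.

Accept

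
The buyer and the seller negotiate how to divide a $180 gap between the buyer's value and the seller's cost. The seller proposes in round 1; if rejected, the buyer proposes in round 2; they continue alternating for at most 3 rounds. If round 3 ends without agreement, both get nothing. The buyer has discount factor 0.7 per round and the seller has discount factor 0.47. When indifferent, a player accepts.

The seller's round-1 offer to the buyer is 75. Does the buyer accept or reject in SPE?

Round 3 (the seller proposes): the buyer will accept anything ≥ 0, so the seller offers 0 and keeps 180.
Round 2 (the buyer proposes): the seller can get 180 next round, worth 0.47 × 180 = 84.6 now, so the buyer offers 84.6, keeping 95.4.
So by rejecting in round 1, the buyer gets 95.4 next round, worth 0.7 × 95.4 = 66.78 now.
Offer 75 ≥ 66.78, so the buyer accepts.

Accept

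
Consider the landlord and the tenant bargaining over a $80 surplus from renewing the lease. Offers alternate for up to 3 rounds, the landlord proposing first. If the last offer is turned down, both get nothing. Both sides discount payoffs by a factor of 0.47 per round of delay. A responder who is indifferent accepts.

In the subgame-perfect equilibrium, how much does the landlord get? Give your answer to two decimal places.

Round 3 (the landlord proposes): the tenant will accept anything ≥ 0, so the landlord offers 0 and keeps 80.
Round 2 (the tenant proposes): the landlord can get 80 next round, worth 0.47 × 80 = 37.6 now, so the tenant offers 37.6, keeping 42.4.
Round 1 (the landlord proposes): the tenant can get 42.4 next round, worth 0.47 × 42.4 = 19.928 now. The landlord offers 19.928 and keeps 80 − 19.928 = 60.072.

60.07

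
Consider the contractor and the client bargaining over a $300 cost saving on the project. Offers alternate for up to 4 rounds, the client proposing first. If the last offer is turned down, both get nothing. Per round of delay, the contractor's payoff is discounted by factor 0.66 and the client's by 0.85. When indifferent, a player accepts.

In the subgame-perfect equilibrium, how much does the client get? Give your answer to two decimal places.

159.22

Round 4 (the contractor proposes): the client will accept anything ≥ 0, so the contractor offers 0 and keeps 300.
Round 3 (the client proposes): the contractor can get 300 next round, worth 0.66 × 300 = 198 now, so the client offers 198, keeping 102.
Round 2 (the contractor proposes): the client can get 102 next round, worth 0.85 × 102 = 86.7 now, so the contractor offers 86.7, keeping 213.3.
Round 1 (the client proposes): the contractor can get 213.3 next round, worth 0.66 × 213.3 = 140.778 now. The client offers 140.778 and keeps 300 − 140.778 = 159.222.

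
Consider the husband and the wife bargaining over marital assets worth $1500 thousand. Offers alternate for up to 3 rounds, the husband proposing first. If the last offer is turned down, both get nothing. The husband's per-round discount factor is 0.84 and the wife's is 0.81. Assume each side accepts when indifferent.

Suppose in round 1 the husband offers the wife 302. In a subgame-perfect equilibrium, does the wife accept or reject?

Work out the wife's continuation value if the offer is rejected.
Round 3 (the husband proposes): rejection yields 0 for the wife; the husband offers 0 and keeps 1500.
Round 2 (the wife proposes): the husband can get 1500 next round, worth 0.84 × 1500 = 1260 now; the wife offers that and keeps 240.
So by rejecting in round 1, the wife gets 240 next round, worth 0.81 × 240 = 194.4 now.
Offer 302 ≥ 194.4, so the wife accepts.

Accept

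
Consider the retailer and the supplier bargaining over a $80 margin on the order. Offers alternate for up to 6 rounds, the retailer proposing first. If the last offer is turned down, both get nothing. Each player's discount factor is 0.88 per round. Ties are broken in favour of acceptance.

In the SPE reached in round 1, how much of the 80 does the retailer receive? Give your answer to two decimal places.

22.79

Solve by backward induction from round 6.
Round 6 (the supplier proposes): rejection yields 0 for the retailer; the supplier offers 0 and keeps 80.
Round 5 (the retailer proposes): the supplier can get 80 next round, worth 0.88 × 80 = 70.4 now, so the retailer offers 70.4, keeping 9.6.
Round 4 (the supplier proposes): the retailer can get 9.6 next round, worth 0.88 × 9.6 = 8.448 now. The supplier offers 8.448 and keeps 80 − 8.448 = 71.552.
Round 3 (the retailer proposes): the supplier can get 71.552 next round, worth 0.88 × 71.552 = 62.96576 now, so the retailer offers 62.96576, keeping 17.03424.
Round 2 (the supplier proposes): the retailer can get 17.03424 next round, worth 0.88 × 17.03424 = 14.9901312 now. The supplier offers 14.9901312 and keeps 80 − 14.9901312 = 65.0098688.
Round 1 (the retailer proposes): the supplier can get 65.0098688 next round, worth 0.88 × 65.0098688 = 57.208684544 now. The retailer offers 57.208684544 and keeps 80 − 57.208684544 = 22.791315456.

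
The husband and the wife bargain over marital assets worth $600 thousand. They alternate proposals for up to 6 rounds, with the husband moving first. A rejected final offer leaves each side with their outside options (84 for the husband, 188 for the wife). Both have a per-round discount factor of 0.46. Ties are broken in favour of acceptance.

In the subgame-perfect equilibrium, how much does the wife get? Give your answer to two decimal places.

191.20

Round 6 (the wife proposes): the husband gets 84 if talks fail, so the wife offers 84 and keeps 516.
Round 5 (the husband proposes): the wife can get 516 next round, worth 0.46 × 516 = 237.36 now; the husband offers that and keeps 362.64.
Round 4 (the wife proposes): the husband can get 362.64 next round, worth 0.46 × 362.64 = 166.8144 now; the wife offers that and keeps 433.1856.
Round 3 (the husband proposes): the wife can get 433.1856 next round, worth 0.46 × 433.1856 = 199.265376 now. The husband offers 199.265376 and keeps 600 − 199.265376 = 400.734624.
Round 2 (the wife proposes): the husband can get 400.734624 next round, worth 0.46 × 400.734624 = 184.33792704 now, so the wife offers 184.33792704, keeping 415.66207296.
Round 1 (the husband proposes): the wife can get 415.66207296 next round, worth 0.46 × 415.66207296 = 191.2045535616 now, so the husband offers 191.2045535616, keeping 408.7954464384.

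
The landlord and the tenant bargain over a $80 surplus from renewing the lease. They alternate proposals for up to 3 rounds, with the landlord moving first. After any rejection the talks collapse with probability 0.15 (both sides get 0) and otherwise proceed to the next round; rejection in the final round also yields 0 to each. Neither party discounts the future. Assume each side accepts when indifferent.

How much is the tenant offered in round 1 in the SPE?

10.2

By backward induction:
Round 3 (the landlord proposes): rejection yields 0 for the tenant; the landlord offers 0 and keeps 80.
Round 2 (the tenant proposes): rejecting gives the landlord an expected 0.85 × 80 = 68; the tenant offers that and keeps 12.
Round 1 (the landlord proposes): rejecting gives the tenant an expected 0.85 × 12 = 10.2; the landlord offers that and keeps 69.8.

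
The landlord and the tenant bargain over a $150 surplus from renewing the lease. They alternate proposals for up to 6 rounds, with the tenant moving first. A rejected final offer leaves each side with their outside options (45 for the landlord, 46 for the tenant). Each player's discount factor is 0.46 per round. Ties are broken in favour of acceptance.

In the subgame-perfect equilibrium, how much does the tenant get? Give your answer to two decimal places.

By backward induction:
Round 6 (the landlord proposes): the tenant gets 46 if talks fail, so the landlord offers 46 and keeps 104.
Round 5 (the tenant proposes): the landlord can get 104 next round, worth 0.46 × 104 = 47.84 now, so the tenant offers 47.84, keeping 102.16.
Round 4 (the landlord proposes): the tenant can get 102.16 next round, worth 0.46 × 102.16 = 46.9936 now; the landlord offers that and keeps 103.0064.
Round 3 (the tenant proposes): the landlord can get 103.0064 next round, worth 0.46 × 103.0064 = 47.382944 now. The tenant offers 47.382944 and keeps 150 − 47.382944 = 102.617056.
Round 2 (the landlord proposes): the tenant can get 102.617056 next round, worth 0.46 × 102.617056 = 47.20384576 now, so the landlord offers 47.20384576, keeping 102.79615424.
Round 1 (the tenant proposes): the landlord can get 102.79615424 next round, worth 0.46 × 102.79615424 = 47.2862309504 now, so the tenant offers 47.2862309504, keeping 102.7137690496.

102.71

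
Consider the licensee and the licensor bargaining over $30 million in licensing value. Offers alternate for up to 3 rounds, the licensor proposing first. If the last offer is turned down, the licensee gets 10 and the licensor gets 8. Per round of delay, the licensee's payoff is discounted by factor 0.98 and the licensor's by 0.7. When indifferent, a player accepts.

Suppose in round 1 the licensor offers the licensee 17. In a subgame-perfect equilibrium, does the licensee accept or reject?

Accept

Work out the licensee's continuation value if the offer is rejected.
Round 3 (the licensor proposes): the licensee gets 10 if talks fail, so the licensor offers 10 and keeps 20.
Round 2 (the licensee proposes): the licensor can get 20 next round, worth 0.7 × 20 = 14 now; the licensee offers that and keeps 16.
So by rejecting in round 1, the licensee gets 16 next round, worth 0.98 × 16 = 15.68 now.
Offer 17 ≥ 15.68, so the licensee accepts.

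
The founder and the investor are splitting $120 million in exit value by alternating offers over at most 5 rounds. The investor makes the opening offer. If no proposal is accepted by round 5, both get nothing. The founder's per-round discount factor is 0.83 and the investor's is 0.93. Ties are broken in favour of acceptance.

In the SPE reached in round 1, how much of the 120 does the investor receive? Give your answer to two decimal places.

By backward induction:
Round 5 (the investor proposes): the founder will accept anything ≥ 0, so the investor offers 0 and keeps 120.
Round 4 (the founder proposes): the investor can get 120 next round, worth 0.93 × 120 = 111.6 now. The founder offers 111.6 and keeps 120 − 111.6 = 8.4.
Round 3 (the investor proposes): the founder can get 8.4 next round, worth 0.83 × 8.4 = 6.972 now. The investor offers 6.972 and keeps 120 − 6.972 = 113.028.
Round 2 (the founder proposes): the investor can get 113.028 next round, worth 0.93 × 113.028 = 105.11604 now; the founder offers that and keeps 14.88396.
Round 1 (the investor proposes): the founder can get 14.88396 next round, worth 0.83 × 14.88396 = 12.3536868 now; the investor offers that and keeps 107.6463132.

107.65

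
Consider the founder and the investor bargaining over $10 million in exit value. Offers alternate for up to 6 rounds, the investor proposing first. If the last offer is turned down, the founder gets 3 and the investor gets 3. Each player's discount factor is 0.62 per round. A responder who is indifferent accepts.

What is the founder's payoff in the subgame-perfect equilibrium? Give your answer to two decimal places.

3.90

Round 6 (the founder proposes): the investor gets 3 if talks fail, so the founder offers 3 and keeps 7.
Round 5 (the investor proposes): the founder can get 7 next round, worth 0.62 × 7 = 4.34 now; the investor offers that and keeps 5.66.
Round 4 (the founder proposes): the investor can get 5.66 next round, worth 0.62 × 5.66 = 3.5092 now. The founder offers 3.5092 and keeps 10 − 3.5092 = 6.4908.
Round 3 (the investor proposes): the founder can get 6.4908 next round, worth 0.62 × 6.4908 = 4.024296 now, so the investor offers 4.024296, keeping 5.975704.
Round 2 (the founder proposes): the investor can get 5.975704 next round, worth 0.62 × 5.975704 = 3.70493648 now. The founder offers 3.70493648 and keeps 10 − 3.70493648 = 6.29506352.
Round 1 (the investor proposes): the founder can get 6.29506352 next round, worth 0.62 × 6.29506352 = 3.9029393824 now. The investor offers 3.9029393824 and keeps 10 − 3.9029393824 = 6.0970606176.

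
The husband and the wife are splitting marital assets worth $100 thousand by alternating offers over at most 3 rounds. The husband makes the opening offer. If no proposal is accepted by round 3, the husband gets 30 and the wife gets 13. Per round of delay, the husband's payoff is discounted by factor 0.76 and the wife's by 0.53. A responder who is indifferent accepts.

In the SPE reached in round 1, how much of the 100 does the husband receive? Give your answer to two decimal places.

82.04

Round 3 (the husband proposes): the wife gets 13 if talks fail, so the husband offers 13 and keeps 87.
Round 2 (the wife proposes): the husband can get 87 next round, worth 0.76 × 87 = 66.12 now; the wife offers that and keeps 33.88.
Round 1 (the husband proposes): the wife can get 33.88 next round, worth 0.53 × 33.88 = 17.9564 now. The husband offers 17.9564 and keeps 100 − 17.9564 = 82.0436.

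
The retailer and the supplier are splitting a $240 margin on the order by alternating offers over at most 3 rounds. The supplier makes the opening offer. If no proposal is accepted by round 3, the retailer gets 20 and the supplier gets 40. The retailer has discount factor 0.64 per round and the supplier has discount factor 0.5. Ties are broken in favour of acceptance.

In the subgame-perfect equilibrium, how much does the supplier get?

156.8

Round 3 (the supplier proposes): the retailer gets 20 if talks fail, so the supplier offers 20 and keeps 220.
Round 2 (the retailer proposes): the supplier can get 220 next round, worth 0.5 × 220 = 110 now, so the retailer offers 110, keeping 130.
Round 1 (the supplier proposes): the retailer can get 130 next round, worth 0.64 × 130 = 83.2 now, so the supplier offers 83.2, keeping 156.8.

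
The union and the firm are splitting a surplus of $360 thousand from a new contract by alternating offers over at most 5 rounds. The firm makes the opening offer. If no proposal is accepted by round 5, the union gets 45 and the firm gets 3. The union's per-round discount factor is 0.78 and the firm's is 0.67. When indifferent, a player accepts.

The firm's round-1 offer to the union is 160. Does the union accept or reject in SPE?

Accept

Work out the union's continuation value if the offer is rejected.
Round 5 (the firm proposes): the union gets 45 if talks fail, so the firm offers 45 and keeps 315.
Round 4 (the union proposes): the firm can get 315 next round, worth 0.67 × 315 = 211.05 now. The union offers 211.05 and keeps 360 − 211.05 = 148.95.
Round 3 (the firm proposes): the union can get 148.95 next round, worth 0.78 × 148.95 = 116.181 now, so the firm offers 116.181, keeping 243.819.
Round 2 (the union proposes): the firm can get 243.819 next round, worth 0.67 × 243.819 = 163.35873 now, so the union offers 163.35873, keeping 196.64127.
So by rejecting in round 1, the union gets 196.64127 next round, worth 0.78 × 196.64127 = 153.3801906 now.
Offer 160 ≥ 153.3801906, so the union accepts.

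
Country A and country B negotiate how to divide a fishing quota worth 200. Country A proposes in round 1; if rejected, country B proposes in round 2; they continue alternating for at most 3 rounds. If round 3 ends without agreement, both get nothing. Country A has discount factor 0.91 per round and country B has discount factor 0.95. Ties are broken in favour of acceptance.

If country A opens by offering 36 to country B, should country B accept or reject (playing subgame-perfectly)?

Accept

Round 3 (country A proposes): country B will accept anything ≥ 0, so country A offers 0 and keeps 200.
Round 2 (country B proposes): country A can get 200 next round, worth 0.91 × 200 = 182 now; country B offers that and keeps 18.
So by rejecting in round 1, country B gets 18 next round, worth 0.95 × 18 = 17.1 now.
Offer 36 ≥ 17.1, so country B accepts.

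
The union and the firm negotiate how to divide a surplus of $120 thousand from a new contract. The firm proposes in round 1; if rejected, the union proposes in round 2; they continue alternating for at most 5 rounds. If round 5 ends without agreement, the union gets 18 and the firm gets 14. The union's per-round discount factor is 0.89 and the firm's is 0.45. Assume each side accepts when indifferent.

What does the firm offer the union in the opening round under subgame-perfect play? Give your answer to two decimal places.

Round 5 (the firm proposes): the union gets 18 if talks fail, so the firm offers 18 and keeps 102.
Round 4 (the union proposes): the firm can get 102 next round, worth 0.45 × 102 = 45.9 now; the union offers that and keeps 74.1.
Round 3 (the firm proposes): the union can get 74.1 next round, worth 0.89 × 74.1 = 65.949 now; the firm offers that and keeps 54.051.
Round 2 (the union proposes): the firm can get 54.051 next round, worth 0.45 × 54.051 = 24.32295 now, so the union offers 24.32295, keeping 95.67705.
Round 1 (the firm proposes): the union can get 95.67705 next round, worth 0.89 × 95.67705 = 85.1525745 now. The firm offers 85.1525745 and keeps 120 − 85.1525745 = 34.8474255.

85.15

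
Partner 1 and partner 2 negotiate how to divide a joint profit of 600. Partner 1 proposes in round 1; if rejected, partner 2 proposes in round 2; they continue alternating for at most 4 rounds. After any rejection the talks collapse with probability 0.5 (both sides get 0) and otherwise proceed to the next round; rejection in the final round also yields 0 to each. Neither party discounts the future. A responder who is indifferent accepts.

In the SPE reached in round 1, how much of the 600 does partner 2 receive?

By backward induction:
Round 4 (partner 2 proposes): rejection yields 0 for partner 1; partner 2 offers 0 and keeps 600.
Round 3 (partner 1 proposes): rejecting gives partner 2 an expected 0.5 × 600 = 300, so partner 1 offers 300, keeping 300.
Round 2 (partner 2 proposes): rejecting gives partner 1 an expected 0.5 × 300 = 150; partner 2 offers that and keeps 450.
Round 1 (partner 1 proposes): rejecting gives partner 2 an expected 0.5 × 450 = 225; partner 1 offers that and keeps 375.

225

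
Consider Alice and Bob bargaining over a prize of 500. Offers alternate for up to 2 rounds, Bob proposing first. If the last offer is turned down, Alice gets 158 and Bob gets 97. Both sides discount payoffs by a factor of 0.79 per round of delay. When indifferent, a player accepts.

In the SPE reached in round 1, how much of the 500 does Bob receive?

181.63

Work backward from the last round.
Round 2 (Alice proposes): Bob gets 97 if talks fail, so Alice offers 97 and keeps 403.
Round 1 (Bob proposes): Alice can get 403 next round, worth 0.79 × 403 = 318.37 now; Bob offers that and keeps 181.63.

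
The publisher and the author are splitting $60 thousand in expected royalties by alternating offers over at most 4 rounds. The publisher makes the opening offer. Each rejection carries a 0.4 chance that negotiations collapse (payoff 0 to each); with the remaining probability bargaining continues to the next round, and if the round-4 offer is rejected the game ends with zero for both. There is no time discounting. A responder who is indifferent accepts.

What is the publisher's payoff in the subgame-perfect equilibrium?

32.64

By backward induction:
Round 4 (the author proposes): the publisher will accept anything ≥ 0, so the author offers 0 and keeps 60.
Round 3 (the publisher proposes): rejecting gives the author an expected 0.6 × 60 = 36; the publisher offers that and keeps 24.
Round 2 (the author proposes): rejecting gives the publisher an expected 0.6 × 24 = 14.4. The author offers 14.4 and keeps 60 − 14.4 = 45.6.
Round 1 (the publisher proposes): rejecting gives the author an expected 0.6 × 45.6 = 27.36. The publisher offers 27.36 and keeps 60 − 27.36 = 32.64.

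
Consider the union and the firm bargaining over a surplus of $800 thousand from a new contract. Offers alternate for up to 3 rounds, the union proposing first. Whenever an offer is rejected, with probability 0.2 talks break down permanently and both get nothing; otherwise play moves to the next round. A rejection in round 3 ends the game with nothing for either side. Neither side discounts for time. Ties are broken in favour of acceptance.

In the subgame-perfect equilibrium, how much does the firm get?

128

Round 3 (the union proposes): the firm will accept anything ≥ 0, so the union offers 0 and keeps 800.
Round 2 (the firm proposes): rejecting gives the union an expected 0.8 × 800 = 640. The firm offers 640 and keeps 800 − 640 = 160.
Round 1 (the union proposes): rejecting gives the firm an expected 0.8 × 160 = 128, so the union offers 128, keeping 672.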